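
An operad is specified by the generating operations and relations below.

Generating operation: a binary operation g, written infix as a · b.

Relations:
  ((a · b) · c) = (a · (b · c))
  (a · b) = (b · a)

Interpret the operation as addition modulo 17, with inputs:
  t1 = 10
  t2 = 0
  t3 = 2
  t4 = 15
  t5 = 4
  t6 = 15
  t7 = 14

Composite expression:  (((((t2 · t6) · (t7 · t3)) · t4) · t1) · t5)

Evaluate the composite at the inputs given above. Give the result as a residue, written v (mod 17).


(t2 · t6) = 15
(t7 · t3) = 16
((t2 · t6) · (t7 · t3)) = 14
(((t2 · t6) · (t7 · t3)) · t4) = 12
((((t2 · t6) · (t7 · t3)) · t4) · t1) = 5
(((((t2 · t6) · (t7 · t3)) · t4) · t1) · t5) = 9

9 (mod 17)


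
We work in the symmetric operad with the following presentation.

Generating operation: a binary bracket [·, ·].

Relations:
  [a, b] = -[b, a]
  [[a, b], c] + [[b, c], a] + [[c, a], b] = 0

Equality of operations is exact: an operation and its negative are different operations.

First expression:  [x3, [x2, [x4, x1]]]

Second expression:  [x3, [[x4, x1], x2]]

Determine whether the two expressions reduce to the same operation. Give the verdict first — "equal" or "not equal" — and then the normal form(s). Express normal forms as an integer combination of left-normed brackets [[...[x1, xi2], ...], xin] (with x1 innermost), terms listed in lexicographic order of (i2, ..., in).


not equal; first: -[[[x1, x4], x2], x3]; second: [[[x1, x4], x2], x3]

The first expression, normalized: -[[[x1, x4], x2], x3]
The second expression, normalized: [[[x1, x4], x2], x3]
The normal forms differ: not equal.


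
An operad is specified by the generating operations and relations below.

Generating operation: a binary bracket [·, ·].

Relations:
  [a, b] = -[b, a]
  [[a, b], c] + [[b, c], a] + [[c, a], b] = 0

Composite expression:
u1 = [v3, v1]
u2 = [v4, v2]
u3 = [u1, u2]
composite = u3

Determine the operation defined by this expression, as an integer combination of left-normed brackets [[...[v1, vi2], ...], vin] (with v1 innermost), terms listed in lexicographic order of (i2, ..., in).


[[[v1, v3], v2], v4] - [[[v1, v3], v4], v2]

Antisymmetry and Jacobi reduce to v1-anchored left-normed brackets.
Composite bracket: [[v3, v1], [v4, v2]]
Applying ab - ba throughout gives 8 signed words (2^3 = 8).
The v1-initial words carry the normal form:
  sign of v1v3v2v4 is +1, so it contributes +[[[v1, v3], v2], v4]
  sign of v1v3v4v2 is -1, so it contributes -[[[v1, v3], v4], v2]


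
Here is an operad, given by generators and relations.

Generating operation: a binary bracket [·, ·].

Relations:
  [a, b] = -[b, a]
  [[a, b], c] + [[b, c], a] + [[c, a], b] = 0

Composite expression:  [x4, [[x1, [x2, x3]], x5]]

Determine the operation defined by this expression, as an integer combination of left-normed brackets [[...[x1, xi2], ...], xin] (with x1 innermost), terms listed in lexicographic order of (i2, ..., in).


Left-normed coefficients sit on the x1-initial expansion words.
Composite bracket: [x4, [[x1, [x2, x3]], x5]]
Under [a, b] = ab - ba we get 16 signed associative words (2^4 = 16).
The x1-initial words carry the normal form:
  word x1x2x3x5x4 has sign -1, contributing -[[[[x1, x2], x3], x5], x4]
  word x1x3x2x5x4 has sign +1, contributing +[[[[x1, x3], x2], x5], x4]

-[[[[x1, x2], x3], x5], x4] + [[[[x1, x3], x2], x5], x4]


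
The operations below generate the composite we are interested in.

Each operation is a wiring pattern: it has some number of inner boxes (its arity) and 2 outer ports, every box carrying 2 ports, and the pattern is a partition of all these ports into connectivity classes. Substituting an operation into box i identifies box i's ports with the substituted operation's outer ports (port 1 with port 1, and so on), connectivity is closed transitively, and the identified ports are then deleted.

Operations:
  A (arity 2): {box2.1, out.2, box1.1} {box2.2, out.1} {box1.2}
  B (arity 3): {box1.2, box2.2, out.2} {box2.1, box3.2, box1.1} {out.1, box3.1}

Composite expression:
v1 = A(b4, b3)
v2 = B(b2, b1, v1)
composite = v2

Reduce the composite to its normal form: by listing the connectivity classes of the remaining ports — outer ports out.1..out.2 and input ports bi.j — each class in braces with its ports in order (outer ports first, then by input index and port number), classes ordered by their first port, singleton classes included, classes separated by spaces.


Two ports join when wires chain via B-identified ports.
after A, the pattern on (b4, b3) reads {out.1, b3.2} {out.2, b3.1, b4.1} {b4.2} (out.j = its outer ports)
after B, the pattern on (b2, b1, b4, b3) reads {out.1, b3.2} {out.2, b1.2, b2.2} {b1.1, b2.1, b3.1, b4.1} {b4.2} (out.j = its outer ports)

{out.1, b3.2} {out.2, b1.2, b2.2} {b1.1, b2.1, b3.1, b4.1} {b4.2}


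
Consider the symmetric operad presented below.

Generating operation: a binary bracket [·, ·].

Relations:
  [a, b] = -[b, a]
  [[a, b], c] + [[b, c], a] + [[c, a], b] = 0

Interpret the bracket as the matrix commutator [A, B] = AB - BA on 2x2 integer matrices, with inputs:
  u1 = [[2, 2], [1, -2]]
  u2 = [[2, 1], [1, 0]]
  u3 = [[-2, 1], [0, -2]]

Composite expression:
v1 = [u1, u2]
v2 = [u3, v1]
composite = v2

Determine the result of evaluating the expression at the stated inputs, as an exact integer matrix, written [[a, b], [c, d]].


[[-2, -2], [0, 2]]

[u1, u2] = [[1, 0], [-2, -1]]
[u3, [u1, u2]] = [[-2, -2], [0, 2]]


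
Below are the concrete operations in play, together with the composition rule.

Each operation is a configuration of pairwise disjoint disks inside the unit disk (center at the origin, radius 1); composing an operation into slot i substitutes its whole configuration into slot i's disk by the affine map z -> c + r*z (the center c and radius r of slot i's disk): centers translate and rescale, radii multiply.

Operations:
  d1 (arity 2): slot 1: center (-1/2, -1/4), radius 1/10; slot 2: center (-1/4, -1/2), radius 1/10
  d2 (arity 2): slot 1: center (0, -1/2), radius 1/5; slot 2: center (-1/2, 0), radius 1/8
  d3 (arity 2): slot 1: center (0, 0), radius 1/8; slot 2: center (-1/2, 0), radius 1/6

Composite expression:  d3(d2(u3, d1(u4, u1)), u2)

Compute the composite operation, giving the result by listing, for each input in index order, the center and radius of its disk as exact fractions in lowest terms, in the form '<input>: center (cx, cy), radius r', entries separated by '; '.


Each u-disk chains the slot maps above it in d3; radii multiply.
input u3: applying the 2 nested substitutions gives center (0, -1/16), radius 1/40
input u4: applying the 3 nested substitutions gives center (-9/128, -1/256), radius 1/640
input u1: applying the 3 nested substitutions gives center (-17/256, -1/128), radius 1/640
input u2: applying the 1 nested substitution gives center (-1/2, 0), radius 1/6

u1: center (-17/256, -1/128), radius 1/640; u2: center (-1/2, 0), radius 1/6; u3: center (0, -1/16), radius 1/40; u4: center (-9/128, -1/256), radius 1/640


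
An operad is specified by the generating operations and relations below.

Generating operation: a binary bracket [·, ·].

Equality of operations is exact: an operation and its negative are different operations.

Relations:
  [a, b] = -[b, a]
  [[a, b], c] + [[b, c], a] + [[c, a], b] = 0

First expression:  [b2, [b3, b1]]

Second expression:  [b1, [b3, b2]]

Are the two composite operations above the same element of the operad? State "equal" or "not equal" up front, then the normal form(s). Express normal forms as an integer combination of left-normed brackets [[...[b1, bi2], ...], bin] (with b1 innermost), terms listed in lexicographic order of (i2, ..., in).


not equal; the first gives [[b1, b3], b2] and the second -[[b1, b2], b3] + [[b1, b3], b2]

The first expression, normalized: [[b1, b3], b2]
The second expression, normalized: -[[b1, b2], b3] + [[b1, b3], b2]
Different reductions; not equal.


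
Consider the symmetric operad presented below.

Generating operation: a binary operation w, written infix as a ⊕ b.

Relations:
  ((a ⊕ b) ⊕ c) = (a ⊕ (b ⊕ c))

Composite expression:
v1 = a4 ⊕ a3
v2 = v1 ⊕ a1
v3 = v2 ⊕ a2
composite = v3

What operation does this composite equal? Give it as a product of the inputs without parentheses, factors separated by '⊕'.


Key point: w is associative — brackets drop, the a-order remains.
(a4 ⊕ a3) flattens to a4 ⊕ a3
((a4 ⊕ a3) ⊕ a1) flattens to a4 ⊕ a3 ⊕ a1
(((a4 ⊕ a3) ⊕ a1) ⊕ a2) flattens to a4 ⊕ a3 ⊕ a1 ⊕ a2

a4 ⊕ a3 ⊕ a1 ⊕ a2


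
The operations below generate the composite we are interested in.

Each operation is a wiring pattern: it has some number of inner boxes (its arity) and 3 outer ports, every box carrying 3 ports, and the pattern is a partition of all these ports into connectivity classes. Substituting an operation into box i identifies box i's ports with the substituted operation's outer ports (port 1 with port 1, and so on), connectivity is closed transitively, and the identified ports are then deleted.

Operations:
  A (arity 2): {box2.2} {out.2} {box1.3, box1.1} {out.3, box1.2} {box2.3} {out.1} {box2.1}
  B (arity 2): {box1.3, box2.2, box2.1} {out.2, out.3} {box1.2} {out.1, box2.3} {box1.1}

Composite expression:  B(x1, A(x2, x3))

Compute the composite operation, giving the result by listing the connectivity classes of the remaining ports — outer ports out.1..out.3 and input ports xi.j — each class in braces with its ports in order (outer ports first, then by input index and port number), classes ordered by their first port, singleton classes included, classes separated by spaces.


{out.1, x2.2} {out.2, out.3} {x1.1} {x1.2} {x1.3} {x2.1, x2.3} {x3.1} {x3.2} {x3.3}

After gluing at B, chains via deleted ports link the x-ports.
through A, on inputs (x2, x3): {out.1} {out.2} {out.3, x2.2} {x2.1, x2.3} {x3.1} {x3.2} {x3.3} (out.j = stage outer ports)
through B, on inputs (x1, x2, x3): {out.1, x2.2} {out.2, out.3} {x1.1} {x1.2} {x1.3} {x2.1, x2.3} {x3.1} {x3.2} {x3.3} (out.j = stage outer ports)


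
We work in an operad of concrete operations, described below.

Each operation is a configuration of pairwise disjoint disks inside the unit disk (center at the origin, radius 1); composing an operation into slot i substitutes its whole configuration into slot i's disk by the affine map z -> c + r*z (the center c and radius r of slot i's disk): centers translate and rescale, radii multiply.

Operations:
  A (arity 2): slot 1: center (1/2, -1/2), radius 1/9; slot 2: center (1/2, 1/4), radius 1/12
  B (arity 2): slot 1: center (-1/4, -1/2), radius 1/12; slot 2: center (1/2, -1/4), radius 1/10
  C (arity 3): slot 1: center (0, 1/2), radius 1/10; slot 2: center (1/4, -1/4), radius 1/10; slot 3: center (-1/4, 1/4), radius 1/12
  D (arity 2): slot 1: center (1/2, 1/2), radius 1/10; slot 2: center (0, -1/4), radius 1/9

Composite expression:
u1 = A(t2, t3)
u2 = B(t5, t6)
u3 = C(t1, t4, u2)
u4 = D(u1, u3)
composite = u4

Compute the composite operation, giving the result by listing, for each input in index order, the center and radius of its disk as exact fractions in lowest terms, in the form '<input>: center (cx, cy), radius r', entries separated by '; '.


Each t-disk chains the slot maps above it in D; radii multiply.
tracing t2 down its 2-map path: center (11/20, 9/20), radius 1/90
tracing t3 down its 2-map path: center (11/20, 21/40), radius 1/120
tracing t1 down its 2-map path: center (0, -7/36), radius 1/90
tracing t4 down its 2-map path: center (1/36, -5/18), radius 1/90
tracing t5 down its 3-map path: center (-13/432, -49/216), radius 1/1296
tracing t6 down its 3-map path: center (-5/216, -97/432), radius 1/1080

t1: center (0, -7/36), radius 1/90; t2: center (11/20, 9/20), radius 1/90; t3: center (11/20, 21/40), radius 1/120; t4: center (1/36, -5/18), radius 1/90; t5: center (-13/432, -49/216), radius 1/1296; t6: center (-5/216, -97/432), radius 1/1080


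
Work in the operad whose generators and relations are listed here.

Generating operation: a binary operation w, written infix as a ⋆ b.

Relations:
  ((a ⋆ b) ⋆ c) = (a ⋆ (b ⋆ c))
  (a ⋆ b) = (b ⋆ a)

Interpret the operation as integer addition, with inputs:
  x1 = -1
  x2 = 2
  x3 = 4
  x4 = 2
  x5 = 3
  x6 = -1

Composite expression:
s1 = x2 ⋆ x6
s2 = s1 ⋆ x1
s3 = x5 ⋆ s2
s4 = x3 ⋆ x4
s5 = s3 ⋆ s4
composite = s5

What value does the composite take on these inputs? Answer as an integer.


9

(x2 ⋆ x6) = 1
((x2 ⋆ x6) ⋆ x1) = 0
(x5 ⋆ ((x2 ⋆ x6) ⋆ x1)) = 3
(x3 ⋆ x4) = 6
((x5 ⋆ ((x2 ⋆ x6) ⋆ x1)) ⋆ (x3 ⋆ x4)) = 9


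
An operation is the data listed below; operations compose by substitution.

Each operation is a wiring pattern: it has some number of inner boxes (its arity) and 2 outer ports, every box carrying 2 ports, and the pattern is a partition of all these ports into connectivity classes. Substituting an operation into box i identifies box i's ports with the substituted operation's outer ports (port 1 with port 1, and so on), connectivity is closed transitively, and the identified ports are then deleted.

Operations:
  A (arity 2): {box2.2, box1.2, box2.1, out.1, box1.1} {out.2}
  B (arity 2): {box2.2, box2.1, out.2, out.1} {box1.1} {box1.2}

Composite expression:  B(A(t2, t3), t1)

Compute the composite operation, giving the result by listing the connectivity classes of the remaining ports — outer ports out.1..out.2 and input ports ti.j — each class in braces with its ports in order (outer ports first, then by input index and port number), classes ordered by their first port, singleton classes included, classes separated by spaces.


{out.1, out.2, t1.1, t1.2} {t2.1, t2.2, t3.1, t3.2}


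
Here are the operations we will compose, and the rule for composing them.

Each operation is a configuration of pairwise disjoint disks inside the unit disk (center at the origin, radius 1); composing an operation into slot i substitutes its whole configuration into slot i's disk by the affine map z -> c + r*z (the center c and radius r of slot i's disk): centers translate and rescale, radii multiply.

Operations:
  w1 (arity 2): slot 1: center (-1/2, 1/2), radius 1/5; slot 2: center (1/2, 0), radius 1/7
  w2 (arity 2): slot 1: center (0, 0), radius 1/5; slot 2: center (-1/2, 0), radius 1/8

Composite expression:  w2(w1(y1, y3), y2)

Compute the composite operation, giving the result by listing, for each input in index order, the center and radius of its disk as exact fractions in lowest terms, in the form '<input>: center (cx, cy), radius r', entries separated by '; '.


Affine substitution under w2: radii multiply and y-centers shift.
for y1, the 2-step affine chain lands on center (-1/10, 1/10), radius 1/25
for y3, the 2-step affine chain lands on center (1/10, 0), radius 1/35
for y2, the 1-step affine chain lands on center (-1/2, 0), radius 1/8

y1: center (-1/10, 1/10), radius 1/25; y2: center (-1/2, 0), radius 1/8; y3: center (1/10, 0), radius 1/35


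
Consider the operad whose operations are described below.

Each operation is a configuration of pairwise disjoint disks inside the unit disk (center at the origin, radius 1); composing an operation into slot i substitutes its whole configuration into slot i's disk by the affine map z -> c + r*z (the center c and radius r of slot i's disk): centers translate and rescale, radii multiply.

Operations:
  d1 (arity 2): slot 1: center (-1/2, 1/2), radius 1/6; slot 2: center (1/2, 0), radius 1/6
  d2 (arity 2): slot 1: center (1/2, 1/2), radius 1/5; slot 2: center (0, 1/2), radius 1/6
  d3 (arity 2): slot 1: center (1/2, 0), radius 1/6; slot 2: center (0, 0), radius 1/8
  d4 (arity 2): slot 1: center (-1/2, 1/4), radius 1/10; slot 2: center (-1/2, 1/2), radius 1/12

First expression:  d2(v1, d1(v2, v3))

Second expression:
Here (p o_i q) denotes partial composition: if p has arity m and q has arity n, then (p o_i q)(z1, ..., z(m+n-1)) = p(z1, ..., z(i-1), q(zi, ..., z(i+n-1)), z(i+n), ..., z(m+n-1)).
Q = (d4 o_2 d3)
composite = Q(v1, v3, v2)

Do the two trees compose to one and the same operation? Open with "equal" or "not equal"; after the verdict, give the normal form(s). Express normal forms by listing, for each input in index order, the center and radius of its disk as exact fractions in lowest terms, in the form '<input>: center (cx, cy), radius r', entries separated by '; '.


not equal; the first gives v1: center (1/2, 1/2), radius 1/5; v2: center (-1/12, 7/12), radius 1/36; v3: center (1/12, 1/2), radius 1/36 and the second v1: center (-1/2, 1/4), radius 1/10; v2: center (-1/2, 1/2), radius 1/96; v3: center (-11/24, 1/2), radius 1/72


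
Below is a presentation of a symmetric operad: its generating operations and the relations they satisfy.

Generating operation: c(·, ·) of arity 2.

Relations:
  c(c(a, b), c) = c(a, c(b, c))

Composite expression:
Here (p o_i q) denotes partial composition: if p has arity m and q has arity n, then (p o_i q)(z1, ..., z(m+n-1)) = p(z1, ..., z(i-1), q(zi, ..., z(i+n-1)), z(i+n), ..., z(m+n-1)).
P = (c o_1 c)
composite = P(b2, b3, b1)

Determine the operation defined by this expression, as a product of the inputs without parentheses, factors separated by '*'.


All parenthesizations of c agree; list the b-inputs left to right.
c(b2, b3) flattens to b2 * b3
c(c(b2, b3), b1) flattens to b2 * b3 * b1

b2 * b3 * b1


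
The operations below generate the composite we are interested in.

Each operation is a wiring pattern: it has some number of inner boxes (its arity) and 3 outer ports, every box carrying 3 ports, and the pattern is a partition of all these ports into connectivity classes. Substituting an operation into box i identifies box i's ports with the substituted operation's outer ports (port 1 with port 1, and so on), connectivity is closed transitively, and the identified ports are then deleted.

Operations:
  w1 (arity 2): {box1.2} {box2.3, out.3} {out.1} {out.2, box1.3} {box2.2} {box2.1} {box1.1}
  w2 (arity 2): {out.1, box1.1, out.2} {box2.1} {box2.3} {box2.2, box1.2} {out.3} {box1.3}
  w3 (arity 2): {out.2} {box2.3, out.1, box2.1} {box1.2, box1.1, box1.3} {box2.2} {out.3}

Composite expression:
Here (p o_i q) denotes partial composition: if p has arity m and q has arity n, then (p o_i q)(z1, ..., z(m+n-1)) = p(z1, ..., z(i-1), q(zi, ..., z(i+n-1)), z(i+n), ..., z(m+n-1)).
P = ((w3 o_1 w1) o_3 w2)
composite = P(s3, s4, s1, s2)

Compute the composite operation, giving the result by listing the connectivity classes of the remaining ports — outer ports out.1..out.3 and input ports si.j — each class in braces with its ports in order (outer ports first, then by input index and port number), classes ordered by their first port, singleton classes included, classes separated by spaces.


Two ports join when wires chain via w3-identified ports.
after w1, the pattern on (s3, s4) reads {out.1} {out.2, s3.3} {out.3, s4.3} {s3.1} {s3.2} {s4.1} {s4.2} (out.j = its outer ports)
after w2, the pattern on (s1, s2) reads {out.1, out.2, s1.1} {out.3} {s1.2, s2.2} {s1.3} {s2.1} {s2.3} (out.j = its outer ports)
after w3, the pattern on (s3, s4, s1, s2) reads {out.1, s1.1} {out.2} {out.3} {s1.2, s2.2} {s1.3} {s2.1} {s2.3} {s3.1} {s3.2} {s3.3, s4.3} {s4.1} {s4.2} (out.j = its outer ports)

{out.1, s1.1} {out.2} {out.3} {s1.2, s2.2} {s1.3} {s2.1} {s2.3} {s3.1} {s3.2} {s3.3, s4.3} {s4.1} {s4.2}


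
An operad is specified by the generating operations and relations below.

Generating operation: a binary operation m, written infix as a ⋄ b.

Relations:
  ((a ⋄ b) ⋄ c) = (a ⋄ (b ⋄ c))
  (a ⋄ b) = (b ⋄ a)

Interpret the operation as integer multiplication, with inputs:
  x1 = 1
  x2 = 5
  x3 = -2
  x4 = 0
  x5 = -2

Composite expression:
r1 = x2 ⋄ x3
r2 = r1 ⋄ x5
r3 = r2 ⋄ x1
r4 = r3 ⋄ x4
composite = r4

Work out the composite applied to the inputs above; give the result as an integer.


(x2 ⋄ x3) = -10
((x2 ⋄ x3) ⋄ x5) = 20
(((x2 ⋄ x3) ⋄ x5) ⋄ x1) = 20
((((x2 ⋄ x3) ⋄ x5) ⋄ x1) ⋄ x4) = 0

0


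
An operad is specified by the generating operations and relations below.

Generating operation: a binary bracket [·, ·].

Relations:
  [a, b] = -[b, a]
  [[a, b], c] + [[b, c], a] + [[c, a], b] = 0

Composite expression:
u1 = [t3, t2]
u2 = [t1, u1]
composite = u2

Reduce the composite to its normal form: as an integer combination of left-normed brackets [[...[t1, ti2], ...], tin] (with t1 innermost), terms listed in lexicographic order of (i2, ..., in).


-[[t1, t2], t3] + [[t1, t3], t2]

Antisymmetry and Jacobi reduce to t1-anchored left-normed brackets.
Composite bracket: [t1, [t3, t2]]
The bracket unfolds into 4 signed words via [a, b] = ab - ba (2^2 = 4).
The t1-initial words carry the normal form:
  the word t1t2t3 carries sign -1 and contributes -[[t1, t2], t3]
  the word t1t3t2 carries sign +1 and contributes +[[t1, t3], t2]


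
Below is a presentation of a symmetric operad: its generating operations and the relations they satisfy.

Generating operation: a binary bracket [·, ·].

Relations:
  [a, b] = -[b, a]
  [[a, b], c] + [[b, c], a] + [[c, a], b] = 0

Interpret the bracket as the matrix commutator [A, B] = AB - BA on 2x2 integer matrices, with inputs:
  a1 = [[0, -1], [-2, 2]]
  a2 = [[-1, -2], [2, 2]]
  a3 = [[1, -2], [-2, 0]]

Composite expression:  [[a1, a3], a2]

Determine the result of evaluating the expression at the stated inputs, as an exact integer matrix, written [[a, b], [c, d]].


[a1, a3] = [[-2, 5], [-6, 2]]
[[a1, a3], a2] = [[-2, 23], [26, 2]]

[[-2, 23], [26, 2]]


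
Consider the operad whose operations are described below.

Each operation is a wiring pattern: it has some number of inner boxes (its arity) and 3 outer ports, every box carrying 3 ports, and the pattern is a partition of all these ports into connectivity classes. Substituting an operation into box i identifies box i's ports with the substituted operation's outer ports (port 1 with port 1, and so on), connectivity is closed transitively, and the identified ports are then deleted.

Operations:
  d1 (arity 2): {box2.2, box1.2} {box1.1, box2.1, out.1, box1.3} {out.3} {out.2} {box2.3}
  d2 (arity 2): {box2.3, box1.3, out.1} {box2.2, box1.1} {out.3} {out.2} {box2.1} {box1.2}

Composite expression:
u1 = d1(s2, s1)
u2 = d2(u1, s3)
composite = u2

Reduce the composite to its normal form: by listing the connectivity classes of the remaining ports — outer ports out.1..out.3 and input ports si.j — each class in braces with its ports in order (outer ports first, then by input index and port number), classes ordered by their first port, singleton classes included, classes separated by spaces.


{out.1, s3.3} {out.2} {out.3} {s1.1, s2.1, s2.3, s3.2} {s1.2, s2.2} {s1.3} {s3.1}


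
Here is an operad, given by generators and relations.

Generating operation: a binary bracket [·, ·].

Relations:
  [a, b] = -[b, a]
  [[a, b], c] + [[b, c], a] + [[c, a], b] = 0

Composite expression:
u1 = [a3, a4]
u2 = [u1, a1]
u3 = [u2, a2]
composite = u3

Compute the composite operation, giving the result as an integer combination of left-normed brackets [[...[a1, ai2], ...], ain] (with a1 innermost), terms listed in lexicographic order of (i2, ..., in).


-[[[a1, a3], a4], a2] + [[[a1, a4], a3], a2]


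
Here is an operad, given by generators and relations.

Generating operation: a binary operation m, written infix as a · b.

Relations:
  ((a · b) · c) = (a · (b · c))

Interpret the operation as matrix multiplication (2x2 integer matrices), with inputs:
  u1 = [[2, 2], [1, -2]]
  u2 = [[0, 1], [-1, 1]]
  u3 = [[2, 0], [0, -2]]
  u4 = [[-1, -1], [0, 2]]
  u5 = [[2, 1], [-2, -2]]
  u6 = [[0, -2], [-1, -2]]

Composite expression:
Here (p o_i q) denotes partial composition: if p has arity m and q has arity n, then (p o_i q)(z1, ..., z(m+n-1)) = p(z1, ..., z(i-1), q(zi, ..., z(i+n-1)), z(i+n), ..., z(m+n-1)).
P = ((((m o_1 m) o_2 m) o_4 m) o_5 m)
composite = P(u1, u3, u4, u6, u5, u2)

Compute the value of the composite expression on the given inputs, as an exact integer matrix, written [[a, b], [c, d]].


[[52, -92], [-10, 14]]

(u3 · u4) = [[-2, -2], [0, -4]]
(u1 · (u3 · u4)) = [[-4, -12], [-2, 6]]
(u5 · u2) = [[-1, 3], [2, -4]]
(u6 · (u5 · u2)) = [[-4, 8], [-3, 5]]
((u1 · (u3 · u4)) · (u6 · (u5 · u2))) = [[52, -92], [-10, 14]]


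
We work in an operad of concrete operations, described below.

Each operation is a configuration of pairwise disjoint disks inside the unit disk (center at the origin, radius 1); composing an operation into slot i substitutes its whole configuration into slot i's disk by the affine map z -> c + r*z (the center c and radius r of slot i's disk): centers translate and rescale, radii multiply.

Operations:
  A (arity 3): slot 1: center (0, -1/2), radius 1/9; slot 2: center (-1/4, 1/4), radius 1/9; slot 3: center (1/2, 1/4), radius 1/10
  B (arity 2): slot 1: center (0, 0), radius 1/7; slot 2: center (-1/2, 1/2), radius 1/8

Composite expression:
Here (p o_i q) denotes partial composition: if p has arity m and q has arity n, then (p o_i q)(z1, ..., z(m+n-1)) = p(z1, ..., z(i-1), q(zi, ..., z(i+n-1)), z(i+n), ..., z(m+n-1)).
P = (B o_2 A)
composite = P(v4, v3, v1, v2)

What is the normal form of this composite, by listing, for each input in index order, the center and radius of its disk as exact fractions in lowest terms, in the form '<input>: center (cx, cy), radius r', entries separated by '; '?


Follow each v-input down from B: c' goes to c + r*c', radius to r*r'.
v4 passes through 1 substitution, ending at center (0, 0), radius 1/7
v3 passes through 2 substitutions, ending at center (-1/2, 7/16), radius 1/72
v1 passes through 2 substitutions, ending at center (-17/32, 17/32), radius 1/72
v2 passes through 2 substitutions, ending at center (-7/16, 17/32), radius 1/80

v1: center (-17/32, 17/32), radius 1/72; v2: center (-7/16, 17/32), radius 1/80; v3: center (-1/2, 7/16), radius 1/72; v4: center (0, 0), radius 1/7


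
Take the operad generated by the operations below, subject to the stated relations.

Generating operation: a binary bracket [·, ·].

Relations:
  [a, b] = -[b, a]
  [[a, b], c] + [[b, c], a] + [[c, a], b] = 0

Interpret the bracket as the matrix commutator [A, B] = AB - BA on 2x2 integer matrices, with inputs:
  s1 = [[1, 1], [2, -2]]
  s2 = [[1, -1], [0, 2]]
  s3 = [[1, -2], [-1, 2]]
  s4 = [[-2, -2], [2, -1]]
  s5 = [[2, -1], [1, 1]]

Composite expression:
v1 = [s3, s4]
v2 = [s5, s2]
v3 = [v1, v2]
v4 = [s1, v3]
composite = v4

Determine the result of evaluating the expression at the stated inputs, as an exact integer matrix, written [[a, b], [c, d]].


[[-54, 60], [42, 54]]


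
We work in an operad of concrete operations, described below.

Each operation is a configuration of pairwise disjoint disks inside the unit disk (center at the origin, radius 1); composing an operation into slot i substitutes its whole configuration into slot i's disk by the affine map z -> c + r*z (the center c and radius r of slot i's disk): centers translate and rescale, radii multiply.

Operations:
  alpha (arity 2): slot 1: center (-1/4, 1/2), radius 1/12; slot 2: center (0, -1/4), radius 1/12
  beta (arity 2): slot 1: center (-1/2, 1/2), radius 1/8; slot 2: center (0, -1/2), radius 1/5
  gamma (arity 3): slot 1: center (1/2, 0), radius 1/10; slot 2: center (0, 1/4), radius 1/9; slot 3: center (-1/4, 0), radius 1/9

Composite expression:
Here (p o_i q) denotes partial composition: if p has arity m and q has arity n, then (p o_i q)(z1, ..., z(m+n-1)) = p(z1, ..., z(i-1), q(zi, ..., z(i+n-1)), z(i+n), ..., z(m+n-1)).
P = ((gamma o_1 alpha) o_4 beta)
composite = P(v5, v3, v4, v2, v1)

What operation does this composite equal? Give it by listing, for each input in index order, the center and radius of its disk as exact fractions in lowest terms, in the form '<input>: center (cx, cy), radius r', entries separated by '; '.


v1: center (-1/4, -1/18), radius 1/45; v2: center (-11/36, 1/18), radius 1/72; v3: center (1/2, -1/40), radius 1/120; v4: center (0, 1/4), radius 1/9; v5: center (19/40, 1/20), radius 1/120

Nesting under gamma composes maps z -> c + r*z down each v-path.
tracing v5 down its 2-map path: center (19/40, 1/20), radius 1/120
tracing v3 down its 2-map path: center (1/2, -1/40), radius 1/120
tracing v4 down its 1-map path: center (0, 1/4), radius 1/9
tracing v2 down its 2-map path: center (-11/36, 1/18), radius 1/72
tracing v1 down its 2-map path: center (-1/4, -1/18), radius 1/45


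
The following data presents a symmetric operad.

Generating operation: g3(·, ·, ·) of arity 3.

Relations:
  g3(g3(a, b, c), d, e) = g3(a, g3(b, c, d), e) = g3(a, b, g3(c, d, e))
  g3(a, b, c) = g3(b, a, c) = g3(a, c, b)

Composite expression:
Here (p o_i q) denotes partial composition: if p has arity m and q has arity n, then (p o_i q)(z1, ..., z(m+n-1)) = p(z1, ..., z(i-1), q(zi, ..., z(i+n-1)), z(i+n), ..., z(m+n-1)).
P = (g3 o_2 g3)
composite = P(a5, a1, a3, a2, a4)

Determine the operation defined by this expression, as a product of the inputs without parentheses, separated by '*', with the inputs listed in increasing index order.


a1 * a2 * a3 * a4 * a5

Any arrangement under g3 is one operation, so sort the a-inputs.
g3(a1, a3, a2) flattens to a1 * a3 * a2
g3(a5, g3(a1, a3, a2), a4) flattens to a5 * a1 * a3 * a2 * a4
rearranged into index order: a1 * a2 * a3 * a4 * a5


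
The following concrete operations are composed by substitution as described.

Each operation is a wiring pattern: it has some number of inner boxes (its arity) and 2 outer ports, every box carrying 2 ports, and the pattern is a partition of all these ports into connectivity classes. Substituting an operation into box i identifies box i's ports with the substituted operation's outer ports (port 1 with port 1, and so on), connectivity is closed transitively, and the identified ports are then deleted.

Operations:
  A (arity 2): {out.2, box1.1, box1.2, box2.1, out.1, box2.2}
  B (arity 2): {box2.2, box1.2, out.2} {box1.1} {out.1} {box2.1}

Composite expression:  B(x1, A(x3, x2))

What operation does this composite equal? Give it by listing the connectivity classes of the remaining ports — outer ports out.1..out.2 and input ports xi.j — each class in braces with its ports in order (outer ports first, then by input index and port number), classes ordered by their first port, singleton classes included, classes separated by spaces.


Treat the ports identified at B as solder joints: merge, then drop.
A over (x3, x2) gives {out.1, out.2, x2.1, x2.2, x3.1, x3.2}, out.j being that stage's outer ports
B over (x1, x3, x2) gives {out.1} {out.2, x1.2, x2.1, x2.2, x3.1, x3.2} {x1.1}, out.j being that stage's outer ports

{out.1} {out.2, x1.2, x2.1, x2.2, x3.1, x3.2} {x1.1}


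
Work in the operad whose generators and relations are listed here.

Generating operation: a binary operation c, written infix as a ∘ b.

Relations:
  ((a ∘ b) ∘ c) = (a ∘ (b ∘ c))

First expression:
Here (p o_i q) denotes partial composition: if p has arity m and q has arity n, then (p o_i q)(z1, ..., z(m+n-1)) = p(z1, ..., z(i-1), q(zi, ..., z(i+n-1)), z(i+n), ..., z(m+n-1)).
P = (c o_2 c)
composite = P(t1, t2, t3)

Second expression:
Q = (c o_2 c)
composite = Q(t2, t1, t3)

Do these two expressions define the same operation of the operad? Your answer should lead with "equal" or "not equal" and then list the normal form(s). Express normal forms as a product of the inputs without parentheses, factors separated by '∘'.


not equal; first: t1 ∘ t2 ∘ t3; second: t2 ∘ t1 ∘ t3

Normal form of the first expression: t1 ∘ t2 ∘ t3
Normal form of the second expression: t2 ∘ t1 ∘ t3
Distinct normal forms: not equal.


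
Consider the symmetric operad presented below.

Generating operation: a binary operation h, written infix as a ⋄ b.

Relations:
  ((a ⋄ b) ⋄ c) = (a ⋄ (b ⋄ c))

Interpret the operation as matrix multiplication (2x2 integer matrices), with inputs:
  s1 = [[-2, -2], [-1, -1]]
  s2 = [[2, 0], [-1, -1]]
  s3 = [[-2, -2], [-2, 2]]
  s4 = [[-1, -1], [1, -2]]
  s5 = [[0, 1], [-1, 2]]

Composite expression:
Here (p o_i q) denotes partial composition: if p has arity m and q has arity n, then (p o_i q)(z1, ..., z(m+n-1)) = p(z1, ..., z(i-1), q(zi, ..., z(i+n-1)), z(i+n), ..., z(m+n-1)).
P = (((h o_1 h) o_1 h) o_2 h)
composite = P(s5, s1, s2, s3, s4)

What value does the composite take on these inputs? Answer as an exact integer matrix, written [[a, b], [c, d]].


[[4, -8], [0, 0]]

(s1 ⋄ s2) = [[-2, 2], [-1, 1]]
(s5 ⋄ (s1 ⋄ s2)) = [[-1, 1], [0, 0]]
((s5 ⋄ (s1 ⋄ s2)) ⋄ s3) = [[0, 4], [0, 0]]
(((s5 ⋄ (s1 ⋄ s2)) ⋄ s3) ⋄ s4) = [[4, -8], [0, 0]]


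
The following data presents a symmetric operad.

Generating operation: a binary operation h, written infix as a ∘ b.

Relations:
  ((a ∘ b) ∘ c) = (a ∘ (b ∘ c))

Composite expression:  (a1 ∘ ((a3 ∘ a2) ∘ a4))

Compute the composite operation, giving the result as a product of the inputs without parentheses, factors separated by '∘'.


a1 ∘ a3 ∘ a2 ∘ a4


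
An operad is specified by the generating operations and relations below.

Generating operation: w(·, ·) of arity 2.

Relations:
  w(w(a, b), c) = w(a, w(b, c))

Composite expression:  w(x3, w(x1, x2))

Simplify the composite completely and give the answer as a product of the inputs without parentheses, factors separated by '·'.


The w-tree's shape is irrelevant; the x-reading-order decides.
w(x1, x2) reduces to x1 · x2
w(x3, w(x1, x2)) reduces to x3 · x1 · x2

x3 · x1 · x2


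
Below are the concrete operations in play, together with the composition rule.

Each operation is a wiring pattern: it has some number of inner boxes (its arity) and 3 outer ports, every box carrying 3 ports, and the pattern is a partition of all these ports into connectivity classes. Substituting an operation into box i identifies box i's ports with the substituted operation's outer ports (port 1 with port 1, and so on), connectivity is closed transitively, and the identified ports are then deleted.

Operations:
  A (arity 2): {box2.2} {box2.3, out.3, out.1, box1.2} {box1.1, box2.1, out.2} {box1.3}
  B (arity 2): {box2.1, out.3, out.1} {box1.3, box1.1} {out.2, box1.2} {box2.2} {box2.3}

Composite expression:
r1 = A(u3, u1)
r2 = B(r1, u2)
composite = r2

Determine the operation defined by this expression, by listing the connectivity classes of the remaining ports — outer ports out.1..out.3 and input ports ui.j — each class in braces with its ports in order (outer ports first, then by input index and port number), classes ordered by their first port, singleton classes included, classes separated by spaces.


Two ports join when wires chain via B-identified ports.
through A, on inputs (u3, u1): {out.1, out.3, u1.3, u3.2} {out.2, u1.1, u3.1} {u1.2} {u3.3} (out.j = stage outer ports)
through B, on inputs (u3, u1, u2): {out.1, out.3, u2.1} {out.2, u1.1, u3.1} {u1.2} {u1.3, u3.2} {u2.2} {u2.3} {u3.3} (out.j = stage outer ports)

{out.1, out.3, u2.1} {out.2, u1.1, u3.1} {u1.2} {u1.3, u3.2} {u2.2} {u2.3} {u3.3}


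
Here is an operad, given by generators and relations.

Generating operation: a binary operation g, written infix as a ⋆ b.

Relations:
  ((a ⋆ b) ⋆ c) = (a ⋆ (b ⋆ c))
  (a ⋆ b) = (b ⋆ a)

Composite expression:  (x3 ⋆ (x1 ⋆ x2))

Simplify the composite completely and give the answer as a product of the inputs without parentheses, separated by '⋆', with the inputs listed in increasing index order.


x1 ⋆ x2 ⋆ x3

Reordering under g is free, so list the x-inputs canonically.
(x1 ⋆ x2) flattens to x1 ⋆ x2
(x3 ⋆ (x1 ⋆ x2)) flattens to x3 ⋆ x1 ⋆ x2
reordering the factors by index: x1 ⋆ x2 ⋆ x3


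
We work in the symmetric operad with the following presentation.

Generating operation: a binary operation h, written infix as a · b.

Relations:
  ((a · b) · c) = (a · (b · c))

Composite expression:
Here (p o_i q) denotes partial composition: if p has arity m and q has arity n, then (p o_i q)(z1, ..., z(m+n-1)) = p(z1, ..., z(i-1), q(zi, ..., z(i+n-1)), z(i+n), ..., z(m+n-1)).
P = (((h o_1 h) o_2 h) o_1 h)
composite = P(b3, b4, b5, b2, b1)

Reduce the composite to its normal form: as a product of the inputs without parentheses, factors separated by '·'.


b3 · b4 · b5 · b2 · b1


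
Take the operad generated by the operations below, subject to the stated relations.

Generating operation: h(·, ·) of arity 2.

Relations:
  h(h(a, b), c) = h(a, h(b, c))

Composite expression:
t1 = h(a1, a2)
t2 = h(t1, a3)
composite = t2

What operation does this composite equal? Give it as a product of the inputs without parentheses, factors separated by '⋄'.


a1 ⋄ a2 ⋄ a3

Every regrouping of h is equal, so read the a-inputs in written order.
h(a1, a2) unparenthesizes to a1 ⋄ a2
h(h(a1, a2), a3) unparenthesizes to a1 ⋄ a2 ⋄ a3


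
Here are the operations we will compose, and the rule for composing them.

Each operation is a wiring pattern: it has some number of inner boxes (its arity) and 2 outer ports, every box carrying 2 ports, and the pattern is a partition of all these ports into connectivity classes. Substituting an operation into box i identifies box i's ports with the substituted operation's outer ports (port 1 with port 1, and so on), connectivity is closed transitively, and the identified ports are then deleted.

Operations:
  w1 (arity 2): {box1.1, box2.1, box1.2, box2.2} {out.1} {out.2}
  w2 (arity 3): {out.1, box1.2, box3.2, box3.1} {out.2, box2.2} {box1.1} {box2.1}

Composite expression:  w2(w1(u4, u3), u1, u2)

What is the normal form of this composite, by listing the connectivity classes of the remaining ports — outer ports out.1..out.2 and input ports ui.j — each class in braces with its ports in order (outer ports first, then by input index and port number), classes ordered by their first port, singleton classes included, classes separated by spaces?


Connectivity passes through glued w2-boundaries; trace each wire chain.
after w1, the pattern on (u4, u3) reads {out.1} {out.2} {u3.1, u3.2, u4.1, u4.2} (out.j = its outer ports)
after w2, the pattern on (u4, u3, u1, u2) reads {out.1, u2.1, u2.2} {out.2, u1.2} {u1.1} {u3.1, u3.2, u4.1, u4.2} (out.j = its outer ports)

{out.1, u2.1, u2.2} {out.2, u1.2} {u1.1} {u3.1, u3.2, u4.1, u4.2}


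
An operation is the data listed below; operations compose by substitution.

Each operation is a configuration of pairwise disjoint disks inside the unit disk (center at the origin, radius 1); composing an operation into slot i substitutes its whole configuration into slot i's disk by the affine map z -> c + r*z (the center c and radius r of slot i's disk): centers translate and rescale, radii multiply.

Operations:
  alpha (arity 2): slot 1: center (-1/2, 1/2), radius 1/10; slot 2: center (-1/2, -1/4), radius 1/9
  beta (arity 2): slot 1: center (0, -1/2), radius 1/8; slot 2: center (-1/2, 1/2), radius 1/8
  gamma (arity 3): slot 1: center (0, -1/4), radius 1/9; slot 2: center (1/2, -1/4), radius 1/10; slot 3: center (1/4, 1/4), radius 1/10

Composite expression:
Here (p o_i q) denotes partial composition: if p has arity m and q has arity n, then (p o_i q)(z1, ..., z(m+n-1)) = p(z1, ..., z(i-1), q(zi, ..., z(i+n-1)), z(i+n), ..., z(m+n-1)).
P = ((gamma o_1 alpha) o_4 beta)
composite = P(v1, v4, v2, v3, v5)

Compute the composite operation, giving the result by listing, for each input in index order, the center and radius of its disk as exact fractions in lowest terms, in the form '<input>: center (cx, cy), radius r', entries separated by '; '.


v1: center (-1/18, -7/36), radius 1/90; v2: center (1/2, -1/4), radius 1/10; v3: center (1/4, 1/5), radius 1/80; v4: center (-1/18, -5/18), radius 1/81; v5: center (1/5, 3/10), radius 1/80

Follow each v-input down from gamma: c' goes to c + r*c', radius to r*r'.
for v1, the 2-step affine chain lands on center (-1/18, -7/36), radius 1/90
for v4, the 2-step affine chain lands on center (-1/18, -5/18), radius 1/81
for v2, the 1-step affine chain lands on center (1/2, -1/4), radius 1/10
for v3, the 2-step affine chain lands on center (1/4, 1/5), radius 1/80
for v5, the 2-step affine chain lands on center (1/5, 3/10), radius 1/80


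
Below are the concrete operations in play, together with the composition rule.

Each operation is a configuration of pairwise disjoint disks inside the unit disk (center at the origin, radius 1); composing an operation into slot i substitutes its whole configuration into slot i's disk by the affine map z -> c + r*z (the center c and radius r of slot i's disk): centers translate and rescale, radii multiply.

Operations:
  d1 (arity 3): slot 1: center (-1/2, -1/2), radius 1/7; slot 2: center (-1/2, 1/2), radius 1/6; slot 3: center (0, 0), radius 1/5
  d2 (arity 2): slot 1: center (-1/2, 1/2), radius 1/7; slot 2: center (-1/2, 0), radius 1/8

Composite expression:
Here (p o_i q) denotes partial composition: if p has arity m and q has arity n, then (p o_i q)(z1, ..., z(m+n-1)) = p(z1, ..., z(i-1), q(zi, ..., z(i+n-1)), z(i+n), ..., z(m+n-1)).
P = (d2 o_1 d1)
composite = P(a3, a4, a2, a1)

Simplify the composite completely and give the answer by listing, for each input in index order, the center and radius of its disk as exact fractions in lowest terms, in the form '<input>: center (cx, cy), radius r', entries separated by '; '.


Only the slot chain above each a matters under d2; compose those maps.
tracing a3 down its 2-map path: center (-4/7, 3/7), radius 1/49
tracing a4 down its 2-map path: center (-4/7, 4/7), radius 1/42
tracing a2 down its 2-map path: center (-1/2, 1/2), radius 1/35
tracing a1 down its 1-map path: center (-1/2, 0), radius 1/8

a1: center (-1/2, 0), radius 1/8; a2: center (-1/2, 1/2), radius 1/35; a3: center (-4/7, 3/7), radius 1/49; a4: center (-4/7, 4/7), radius 1/42
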